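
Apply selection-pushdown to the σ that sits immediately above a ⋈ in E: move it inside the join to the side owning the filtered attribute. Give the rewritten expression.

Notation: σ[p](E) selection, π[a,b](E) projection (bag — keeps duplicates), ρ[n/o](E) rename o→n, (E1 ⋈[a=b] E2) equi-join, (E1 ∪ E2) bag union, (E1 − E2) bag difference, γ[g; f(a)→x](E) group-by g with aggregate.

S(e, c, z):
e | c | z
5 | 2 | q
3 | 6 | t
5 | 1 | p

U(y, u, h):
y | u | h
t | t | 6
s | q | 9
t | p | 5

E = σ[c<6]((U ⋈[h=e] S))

σ filters on c, owned by the right side.
E' = (U ⋈[h=e] σ[c<6](S))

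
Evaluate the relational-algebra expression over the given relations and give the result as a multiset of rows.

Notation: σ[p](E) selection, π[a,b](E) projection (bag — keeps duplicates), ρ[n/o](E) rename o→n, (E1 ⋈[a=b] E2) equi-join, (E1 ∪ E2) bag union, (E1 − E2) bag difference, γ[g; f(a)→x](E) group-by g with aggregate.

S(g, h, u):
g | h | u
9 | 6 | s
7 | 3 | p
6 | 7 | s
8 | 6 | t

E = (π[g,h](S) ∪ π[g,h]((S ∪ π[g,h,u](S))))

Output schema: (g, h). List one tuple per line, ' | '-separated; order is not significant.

Per-node cardinality:
  S → 4
  π[g,h](S) → 4
  S → 4
  S → 4
  π[g,h,u](S) → 4
  (S ∪ π[g,h,u](S)) → 8
  π[g,h]((S ∪ π[g,h,u](S))) → 8
  (π[g,h](S) ∪ π[g,h]((S ∪ π[g,h,u](S)))) → 12

== RESULT ==
g | h
6 | 7
6 | 7
6 | 7
7 | 3
7 | 3
7 | 3
8 | 6
8 | 6
8 | 6
9 | 6
9 | 6
9 | 6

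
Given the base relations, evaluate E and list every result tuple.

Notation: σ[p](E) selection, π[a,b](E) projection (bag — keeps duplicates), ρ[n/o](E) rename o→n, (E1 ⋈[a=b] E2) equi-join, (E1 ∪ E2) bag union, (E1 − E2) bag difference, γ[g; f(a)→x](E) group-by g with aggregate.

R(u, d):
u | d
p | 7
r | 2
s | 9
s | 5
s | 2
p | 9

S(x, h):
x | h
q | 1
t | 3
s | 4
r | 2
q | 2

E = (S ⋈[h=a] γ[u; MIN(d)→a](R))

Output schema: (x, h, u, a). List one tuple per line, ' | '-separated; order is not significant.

Stepwise |·|:
  S → 5
  R → 6
  γ[u; MIN(d)→a](R) → 3
  (S ⋈[h=a] γ[u; MIN(d)→a](R)) → 4

== RESULT ==
x | h | u | a
q | 2 | r | 2
q | 2 | s | 2
r | 2 | r | 2
r | 2 | s | 2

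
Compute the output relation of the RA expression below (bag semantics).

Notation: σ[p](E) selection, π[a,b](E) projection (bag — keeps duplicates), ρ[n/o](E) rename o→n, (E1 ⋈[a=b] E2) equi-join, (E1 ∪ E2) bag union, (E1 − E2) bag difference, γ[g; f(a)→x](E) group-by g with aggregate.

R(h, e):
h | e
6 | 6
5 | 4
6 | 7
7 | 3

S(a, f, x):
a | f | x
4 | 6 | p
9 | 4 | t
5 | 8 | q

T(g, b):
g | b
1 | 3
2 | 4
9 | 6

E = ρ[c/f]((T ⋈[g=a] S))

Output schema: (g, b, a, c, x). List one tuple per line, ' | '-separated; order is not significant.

Per-node cardinality:
  T → 3
  S → 3
  (T ⋈[g=a] S) → 1
  ρ[c/f]((T ⋈[g=a] S)) → 1

== RESULT ==
g | b | a | c | x
9 | 6 | 9 | 4 | t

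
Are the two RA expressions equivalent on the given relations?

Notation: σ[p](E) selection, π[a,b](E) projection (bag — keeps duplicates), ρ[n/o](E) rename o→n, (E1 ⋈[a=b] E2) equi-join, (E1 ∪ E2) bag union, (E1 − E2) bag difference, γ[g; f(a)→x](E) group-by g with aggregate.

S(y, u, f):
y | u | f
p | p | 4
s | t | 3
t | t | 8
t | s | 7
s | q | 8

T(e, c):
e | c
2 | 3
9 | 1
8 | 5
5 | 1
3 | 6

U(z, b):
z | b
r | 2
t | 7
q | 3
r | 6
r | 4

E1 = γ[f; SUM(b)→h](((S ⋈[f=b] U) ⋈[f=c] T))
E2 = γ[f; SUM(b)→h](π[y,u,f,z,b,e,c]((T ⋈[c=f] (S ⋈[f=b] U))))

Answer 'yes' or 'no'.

E1 stepwise |·|:
  S → 5
  U → 5
  (S ⋈[f=b] U) → 3
  T → 5
  ((S ⋈[f=b] U) ⋈[f=c] T) → 1
  γ[f; SUM(b)→h](((S ⋈[f=b] U) ⋈[f=c] T)) → 1
E2 stepwise |·|:
  T → 5
  S → 5
  U → 5
  (S ⋈[f=b] U) → 3
  (T ⋈[c=f] (S ⋈[f=b] U)) → 1
  π[y,u,f,z,b,e,c]((T ⋈[c=f] (S ⋈[f=b] U))) → 1
  γ[f; SUM(b)→h](π[y,u,f,z,b,e,c]((T ⋈[c=f] (S ⋈[f=b] U)))) → 1

E1 and E2 produce the same multiset:
f | h
3 | 3

yes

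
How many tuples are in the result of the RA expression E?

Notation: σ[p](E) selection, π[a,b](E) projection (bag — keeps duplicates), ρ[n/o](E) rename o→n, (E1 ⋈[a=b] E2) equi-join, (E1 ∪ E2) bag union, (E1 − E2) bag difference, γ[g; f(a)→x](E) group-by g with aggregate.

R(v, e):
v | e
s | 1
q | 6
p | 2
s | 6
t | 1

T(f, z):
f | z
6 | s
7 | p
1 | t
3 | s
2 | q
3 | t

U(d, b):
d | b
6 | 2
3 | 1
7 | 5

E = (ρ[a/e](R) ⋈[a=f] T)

Subexpression sizes:
  R → 5
  ρ[a/e](R) → 5
  T → 6
  (ρ[a/e](R) ⋈[a=f] T) → 5

|E| = 5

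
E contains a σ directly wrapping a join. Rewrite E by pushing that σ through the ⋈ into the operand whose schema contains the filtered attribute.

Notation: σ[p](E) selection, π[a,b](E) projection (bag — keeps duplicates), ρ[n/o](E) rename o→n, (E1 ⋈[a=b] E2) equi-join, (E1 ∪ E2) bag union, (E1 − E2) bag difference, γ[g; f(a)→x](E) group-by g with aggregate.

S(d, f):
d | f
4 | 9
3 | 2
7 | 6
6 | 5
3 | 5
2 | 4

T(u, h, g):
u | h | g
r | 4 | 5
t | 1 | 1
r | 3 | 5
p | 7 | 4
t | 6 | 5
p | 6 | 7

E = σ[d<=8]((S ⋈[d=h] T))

σ filters on d, owned by the left side.
E' = (σ[d<=8](S) ⋈[d=h] T)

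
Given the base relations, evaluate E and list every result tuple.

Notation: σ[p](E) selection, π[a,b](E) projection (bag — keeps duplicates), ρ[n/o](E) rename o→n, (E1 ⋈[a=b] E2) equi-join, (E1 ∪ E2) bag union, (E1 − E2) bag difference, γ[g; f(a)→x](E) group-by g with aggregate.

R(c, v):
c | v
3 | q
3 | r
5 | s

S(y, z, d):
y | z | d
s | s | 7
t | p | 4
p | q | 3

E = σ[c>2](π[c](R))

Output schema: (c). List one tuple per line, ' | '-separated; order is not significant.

Stepwise |·|:
  R → 3
  π[c](R) → 3
  σ[c>2](π[c](R)) → 3

== RESULT ==
c
3
3
5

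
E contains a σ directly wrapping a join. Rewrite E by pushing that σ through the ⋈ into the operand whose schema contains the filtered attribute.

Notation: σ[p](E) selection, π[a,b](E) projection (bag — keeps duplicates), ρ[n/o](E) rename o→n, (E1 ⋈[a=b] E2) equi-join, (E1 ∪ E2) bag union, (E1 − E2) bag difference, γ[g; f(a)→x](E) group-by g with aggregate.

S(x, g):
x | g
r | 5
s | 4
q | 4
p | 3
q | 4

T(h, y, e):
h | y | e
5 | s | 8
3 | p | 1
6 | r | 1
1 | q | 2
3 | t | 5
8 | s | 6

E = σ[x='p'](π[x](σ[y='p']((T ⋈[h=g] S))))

σ filters on y, owned by the left side.
E' = σ[x='p'](π[x]((σ[y='p'](T) ⋈[h=g] S)))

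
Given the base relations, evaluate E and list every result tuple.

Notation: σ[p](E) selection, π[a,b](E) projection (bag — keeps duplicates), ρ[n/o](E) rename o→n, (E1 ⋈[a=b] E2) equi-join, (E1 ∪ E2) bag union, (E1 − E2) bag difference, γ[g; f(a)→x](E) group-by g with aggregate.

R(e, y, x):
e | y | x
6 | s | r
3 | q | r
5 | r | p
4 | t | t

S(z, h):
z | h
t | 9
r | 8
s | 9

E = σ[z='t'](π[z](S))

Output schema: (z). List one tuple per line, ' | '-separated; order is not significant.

Row counts bottom-up:
  S → 3
  π[z](S) → 3
  σ[z='t'](π[z](S)) → 1

== RESULT ==
z
t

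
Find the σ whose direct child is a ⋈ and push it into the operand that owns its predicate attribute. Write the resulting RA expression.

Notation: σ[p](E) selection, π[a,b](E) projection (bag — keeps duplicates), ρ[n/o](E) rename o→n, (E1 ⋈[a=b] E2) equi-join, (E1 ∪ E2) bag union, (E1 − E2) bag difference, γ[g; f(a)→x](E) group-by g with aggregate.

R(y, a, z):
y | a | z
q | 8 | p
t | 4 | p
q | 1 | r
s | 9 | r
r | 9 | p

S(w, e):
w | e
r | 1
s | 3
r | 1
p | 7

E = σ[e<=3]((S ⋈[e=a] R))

σ filters on e, owned by the left side.
E' = (σ[e<=3](S) ⋈[e=a] R)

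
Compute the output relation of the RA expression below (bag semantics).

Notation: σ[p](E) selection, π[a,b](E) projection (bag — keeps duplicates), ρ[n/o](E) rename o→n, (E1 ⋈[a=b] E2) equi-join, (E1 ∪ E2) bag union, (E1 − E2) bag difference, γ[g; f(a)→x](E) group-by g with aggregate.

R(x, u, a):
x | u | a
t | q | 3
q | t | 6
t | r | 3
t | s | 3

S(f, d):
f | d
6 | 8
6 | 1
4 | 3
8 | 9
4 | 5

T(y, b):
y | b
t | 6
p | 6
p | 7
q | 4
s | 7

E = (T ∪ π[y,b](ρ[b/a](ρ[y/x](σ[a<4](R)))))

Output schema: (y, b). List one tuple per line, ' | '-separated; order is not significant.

Row counts bottom-up:
  T → 5
  R → 4
  σ[a<4](R) → 3
  ρ[y/x](σ[a<4](R)) → 3
  ρ[b/a](ρ[y/x](σ[a<4](R))) → 3
  π[y,b](ρ[b/a](ρ[y/x](σ[a<4](R)))) → 3
  (T ∪ π[y,b](ρ[b/a](ρ[y/x](σ[a<4](R))))) → 8

== RESULT ==
y | b
p | 6
p | 7
q | 4
s | 7
t | 3
t | 3
t | 3
t | 6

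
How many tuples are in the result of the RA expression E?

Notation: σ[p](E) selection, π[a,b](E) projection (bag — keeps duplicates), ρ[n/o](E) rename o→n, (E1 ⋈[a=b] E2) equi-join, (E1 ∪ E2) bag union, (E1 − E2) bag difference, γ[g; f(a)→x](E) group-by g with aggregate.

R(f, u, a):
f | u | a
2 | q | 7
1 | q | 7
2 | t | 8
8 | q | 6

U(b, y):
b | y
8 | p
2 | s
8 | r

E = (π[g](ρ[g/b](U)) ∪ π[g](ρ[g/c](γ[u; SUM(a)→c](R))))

Row counts bottom-up:
  U → 3
  ρ[g/b](U) → 3
  π[g](ρ[g/b](U)) → 3
  R → 4
  γ[u; SUM(a)→c](R) → 2
  ρ[g/c](γ[u; SUM(a)→c](R)) → 2
  π[g](ρ[g/c](γ[u; SUM(a)→c](R))) → 2
  (π[g](ρ[g/b](U)) ∪ π[g](ρ[g/c](γ[u; SUM(a)→c](R)))) → 5

|E| = 5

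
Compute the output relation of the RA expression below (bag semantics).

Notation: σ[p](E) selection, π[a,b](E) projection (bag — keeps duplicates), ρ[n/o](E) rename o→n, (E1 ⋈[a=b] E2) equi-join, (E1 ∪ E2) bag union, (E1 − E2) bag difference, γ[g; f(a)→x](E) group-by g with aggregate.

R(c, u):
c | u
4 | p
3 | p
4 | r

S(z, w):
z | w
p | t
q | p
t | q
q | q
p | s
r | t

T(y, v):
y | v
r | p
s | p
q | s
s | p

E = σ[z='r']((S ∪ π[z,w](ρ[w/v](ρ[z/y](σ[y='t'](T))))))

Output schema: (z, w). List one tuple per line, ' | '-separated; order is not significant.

Row counts bottom-up:
  S → 6
  T → 4
  σ[y='t'](T) → 0
  ρ[z/y](σ[y='t'](T)) → 0
  ρ[w/v](ρ[z/y](σ[y='t'](T))) → 0
  π[z,w](ρ[w/v](ρ[z/y](σ[y='t'](T)))) → 0
  (S ∪ π[z,w](ρ[w/v](ρ[z/y](σ[y='t'](T))))) → 6
  σ[z='r']((S ∪ π[z,w](ρ[w/v](ρ[z/y](σ[y='t'](T)))))) → 1

== RESULT ==
z | w
r | t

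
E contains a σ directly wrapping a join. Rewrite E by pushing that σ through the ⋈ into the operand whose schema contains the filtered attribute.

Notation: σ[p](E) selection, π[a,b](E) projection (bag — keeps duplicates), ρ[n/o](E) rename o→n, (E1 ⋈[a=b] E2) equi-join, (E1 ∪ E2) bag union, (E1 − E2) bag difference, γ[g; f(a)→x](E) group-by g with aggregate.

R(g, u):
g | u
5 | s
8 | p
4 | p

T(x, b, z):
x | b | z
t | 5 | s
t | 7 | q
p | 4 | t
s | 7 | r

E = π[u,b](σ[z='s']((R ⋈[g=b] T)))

σ filters on z, owned by the right side.
E' = π[u,b]((R ⋈[g=b] σ[z='s'](T)))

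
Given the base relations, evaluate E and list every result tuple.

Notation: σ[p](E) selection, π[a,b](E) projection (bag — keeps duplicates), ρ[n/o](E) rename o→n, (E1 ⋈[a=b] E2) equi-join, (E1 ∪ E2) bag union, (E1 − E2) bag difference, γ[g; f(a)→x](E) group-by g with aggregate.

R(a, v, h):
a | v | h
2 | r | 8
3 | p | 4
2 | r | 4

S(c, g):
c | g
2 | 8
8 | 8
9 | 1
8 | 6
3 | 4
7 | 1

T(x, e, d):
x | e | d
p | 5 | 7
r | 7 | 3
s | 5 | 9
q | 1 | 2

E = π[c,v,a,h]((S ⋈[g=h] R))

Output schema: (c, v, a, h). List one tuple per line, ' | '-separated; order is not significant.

Stepwise |·|:
  S → 6
  R → 3
  (S ⋈[g=h] R) → 4
  π[c,v,a,h]((S ⋈[g=h] R)) → 4

== RESULT ==
c | v | a | h
2 | r | 2 | 8
3 | p | 3 | 4
3 | r | 2 | 4
8 | r | 2 | 8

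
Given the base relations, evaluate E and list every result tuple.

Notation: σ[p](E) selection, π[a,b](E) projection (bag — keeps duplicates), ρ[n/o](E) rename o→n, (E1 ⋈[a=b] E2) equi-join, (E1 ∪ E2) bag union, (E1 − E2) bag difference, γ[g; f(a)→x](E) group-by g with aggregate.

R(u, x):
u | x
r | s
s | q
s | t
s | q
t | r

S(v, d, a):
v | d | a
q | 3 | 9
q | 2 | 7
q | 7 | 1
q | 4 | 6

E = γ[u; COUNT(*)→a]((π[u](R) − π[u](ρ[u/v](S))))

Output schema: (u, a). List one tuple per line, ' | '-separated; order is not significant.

Row counts bottom-up:
  R → 5
  π[u](R) → 5
  S → 4
  ρ[u/v](S) → 4
  π[u](ρ[u/v](S)) → 4
  (π[u](R) − π[u](ρ[u/v](S))) → 5
  γ[u; COUNT(*)→a]((π[u](R) − π[u](ρ[u/v](S)))) → 3

== RESULT ==
u | a
r | 1
s | 3
t | 1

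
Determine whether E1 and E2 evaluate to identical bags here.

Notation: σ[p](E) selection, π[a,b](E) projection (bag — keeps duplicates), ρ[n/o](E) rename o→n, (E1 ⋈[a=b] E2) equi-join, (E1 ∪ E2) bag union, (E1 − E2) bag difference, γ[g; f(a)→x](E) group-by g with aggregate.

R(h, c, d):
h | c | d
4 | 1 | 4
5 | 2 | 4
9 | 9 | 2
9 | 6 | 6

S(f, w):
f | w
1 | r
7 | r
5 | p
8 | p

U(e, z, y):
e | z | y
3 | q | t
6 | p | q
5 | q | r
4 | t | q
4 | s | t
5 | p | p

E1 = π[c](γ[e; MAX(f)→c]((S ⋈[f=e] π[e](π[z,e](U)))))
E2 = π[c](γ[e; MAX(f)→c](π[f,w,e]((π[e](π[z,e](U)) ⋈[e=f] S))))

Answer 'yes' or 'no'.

E1 row counts bottom-up:
  S → 4
  U → 6
  π[z,e](U) → 6
  π[e](π[z,e](U)) → 6
  (S ⋈[f=e] π[e](π[z,e](U))) → 2
  γ[e; MAX(f)→c]((S ⋈[f=e] π[e](π[z,e](U)))) → 1
  π[c](γ[e; MAX(f)→c]((S ⋈[f=e] π[e](π[z,e](U))))) → 1
E2 row counts bottom-up:
  U → 6
  π[z,e](U) → 6
  π[e](π[z,e](U)) → 6
  S → 4
  (π[e](π[z,e](U)) ⋈[e=f] S) → 2
  π[f,w,e]((π[e](π[z,e](U)) ⋈[e=f] S)) → 2
  γ[e; MAX(f)→c](π[f,w,e]((π[e](π[z,e](U)) ⋈[e=f] S))) → 1
  π[c](γ[e; MAX(f)→c](π[f,w,e]((π[e](π[z,e](U)) ⋈[e=f] S)))) → 1

E1 and E2 produce the same multiset:
c
5

yes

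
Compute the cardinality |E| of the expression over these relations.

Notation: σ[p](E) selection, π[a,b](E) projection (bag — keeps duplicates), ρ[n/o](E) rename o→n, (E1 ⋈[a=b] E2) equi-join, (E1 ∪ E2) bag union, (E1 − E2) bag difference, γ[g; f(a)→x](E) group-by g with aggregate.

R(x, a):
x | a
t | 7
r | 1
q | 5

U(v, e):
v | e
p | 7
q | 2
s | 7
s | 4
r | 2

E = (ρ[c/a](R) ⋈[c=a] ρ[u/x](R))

Stepwise |·|:
  R → 3
  ρ[c/a](R) → 3
  R → 3
  ρ[u/x](R) → 3
  (ρ[c/a](R) ⋈[c=a] ρ[u/x](R)) → 3

|E| = 3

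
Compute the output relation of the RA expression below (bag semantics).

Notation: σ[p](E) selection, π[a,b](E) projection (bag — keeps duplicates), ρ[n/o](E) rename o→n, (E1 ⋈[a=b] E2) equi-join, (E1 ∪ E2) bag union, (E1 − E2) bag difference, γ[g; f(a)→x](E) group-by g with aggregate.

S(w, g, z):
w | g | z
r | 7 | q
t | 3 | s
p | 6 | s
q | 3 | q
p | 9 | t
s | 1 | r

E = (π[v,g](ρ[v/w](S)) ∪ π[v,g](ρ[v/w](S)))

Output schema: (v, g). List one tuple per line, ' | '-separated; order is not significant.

Subexpression sizes:
  S → 6
  ρ[v/w](S) → 6
  π[v,g](ρ[v/w](S)) → 6
  S → 6
  ρ[v/w](S) → 6
  π[v,g](ρ[v/w](S)) → 6
  (π[v,g](ρ[v/w](S)) ∪ π[v,g](ρ[v/w](S))) → 12

== RESULT ==
v | g
p | 6
p | 6
p | 9
p | 9
q | 3
q | 3
r | 7
r | 7
s | 1
s | 1
t | 3
t | 3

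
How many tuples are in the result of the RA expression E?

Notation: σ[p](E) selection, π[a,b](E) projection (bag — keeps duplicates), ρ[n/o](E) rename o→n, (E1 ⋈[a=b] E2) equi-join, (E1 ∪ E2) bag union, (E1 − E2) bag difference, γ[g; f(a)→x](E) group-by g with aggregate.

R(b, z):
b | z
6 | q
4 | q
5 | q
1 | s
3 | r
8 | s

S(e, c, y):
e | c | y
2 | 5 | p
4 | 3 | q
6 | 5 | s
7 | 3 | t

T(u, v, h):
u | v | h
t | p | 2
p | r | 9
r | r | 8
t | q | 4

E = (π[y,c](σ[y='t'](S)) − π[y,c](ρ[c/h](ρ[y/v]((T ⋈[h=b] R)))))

Stepwise |·|:
  S → 4
  σ[y='t'](S) → 1
  π[y,c](σ[y='t'](S)) → 1
  T → 4
  R → 6
  (T ⋈[h=b] R) → 2
  ρ[y/v]((T ⋈[h=b] R)) → 2
  ρ[c/h](ρ[y/v]((T ⋈[h=b] R))) → 2
  π[y,c](ρ[c/h](ρ[y/v]((T ⋈[h=b] R)))) → 2
  (π[y,c](σ[y='t'](S)) − π[y,c](ρ[c/h](ρ[y/v]((T ⋈[h=b] R))))) → 1

|E| = 1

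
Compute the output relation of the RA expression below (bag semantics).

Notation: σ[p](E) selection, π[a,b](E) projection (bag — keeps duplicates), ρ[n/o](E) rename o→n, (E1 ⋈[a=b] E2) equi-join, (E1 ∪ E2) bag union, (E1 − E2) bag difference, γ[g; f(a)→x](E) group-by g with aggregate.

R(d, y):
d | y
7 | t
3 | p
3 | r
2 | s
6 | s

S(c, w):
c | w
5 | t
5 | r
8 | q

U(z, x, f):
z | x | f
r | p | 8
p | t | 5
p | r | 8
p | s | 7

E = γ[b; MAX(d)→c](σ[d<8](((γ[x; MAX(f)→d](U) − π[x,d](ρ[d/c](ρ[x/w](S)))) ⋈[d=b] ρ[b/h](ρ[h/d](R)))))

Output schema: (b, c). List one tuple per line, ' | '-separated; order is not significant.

Row counts bottom-up:
  U → 4
  γ[x; MAX(f)→d](U) → 4
  S → 3
  ρ[x/w](S) → 3
  ρ[d/c](ρ[x/w](S)) → 3
  π[x,d](ρ[d/c](ρ[x/w](S))) → 3
  (γ[x; MAX(f)→d](U) − π[x,d](ρ[d/c](ρ[x/w](S)))) → 3
  R → 5
  ρ[h/d](R) → 5
  ρ[b/h](ρ[h/d](R)) → 5
  ((γ[x; MAX(f)→d](U) − π[x,d](ρ[d/c](ρ[x/w](S)))) ⋈[d=b] ρ[b/h](ρ[h/d](R))) → 1
  σ[d<8](((γ[x; MAX(f)→d](U) − π[x,d](ρ[d/c](ρ[x/w](S)))) ⋈[d=b] ρ[b/h](ρ[h/d](R)))) → 1
  γ[b; MAX(d)→c](σ[d<8](((γ[x; MAX(f)→d](U) − π[x,d](ρ[d/c](ρ[x/w](S)))) ⋈[d=b] ρ[b/h](ρ[h/d](R))))) → 1

== RESULT ==
b | c
7 | 7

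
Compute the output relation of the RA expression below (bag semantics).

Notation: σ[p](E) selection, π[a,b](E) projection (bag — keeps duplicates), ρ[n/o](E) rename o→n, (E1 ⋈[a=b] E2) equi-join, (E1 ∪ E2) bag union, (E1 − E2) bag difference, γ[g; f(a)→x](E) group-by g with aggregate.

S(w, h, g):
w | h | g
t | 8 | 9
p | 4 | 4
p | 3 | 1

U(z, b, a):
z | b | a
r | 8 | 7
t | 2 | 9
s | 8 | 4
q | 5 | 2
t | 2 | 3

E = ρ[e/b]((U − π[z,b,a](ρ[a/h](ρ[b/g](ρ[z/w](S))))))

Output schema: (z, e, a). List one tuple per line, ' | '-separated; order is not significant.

Subexpression sizes:
  U → 5
  S → 3
  ρ[z/w](S) → 3
  ρ[b/g](ρ[z/w](S)) → 3
  ρ[a/h](ρ[b/g](ρ[z/w](S))) → 3
  π[z,b,a](ρ[a/h](ρ[b/g](ρ[z/w](S)))) → 3
  (U − π[z,b,a](ρ[a/h](ρ[b/g](ρ[z/w](S))))) → 5
  ρ[e/b]((U − π[z,b,a](ρ[a/h](ρ[b/g](ρ[z/w](S)))))) → 5

== RESULT ==
z | e | a
q | 5 | 2
r | 8 | 7
s | 8 | 4
t | 2 | 3
t | 2 | 9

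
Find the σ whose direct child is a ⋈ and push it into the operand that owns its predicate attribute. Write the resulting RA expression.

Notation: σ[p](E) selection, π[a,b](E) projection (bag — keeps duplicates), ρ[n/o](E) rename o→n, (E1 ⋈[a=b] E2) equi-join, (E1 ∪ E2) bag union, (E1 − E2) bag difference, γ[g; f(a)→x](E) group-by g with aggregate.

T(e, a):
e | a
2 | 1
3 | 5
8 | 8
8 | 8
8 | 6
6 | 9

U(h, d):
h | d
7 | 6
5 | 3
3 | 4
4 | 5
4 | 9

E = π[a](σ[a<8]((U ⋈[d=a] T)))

σ filters on a, owned by the right side.
E' = π[a]((U ⋈[d=a] σ[a<8](T)))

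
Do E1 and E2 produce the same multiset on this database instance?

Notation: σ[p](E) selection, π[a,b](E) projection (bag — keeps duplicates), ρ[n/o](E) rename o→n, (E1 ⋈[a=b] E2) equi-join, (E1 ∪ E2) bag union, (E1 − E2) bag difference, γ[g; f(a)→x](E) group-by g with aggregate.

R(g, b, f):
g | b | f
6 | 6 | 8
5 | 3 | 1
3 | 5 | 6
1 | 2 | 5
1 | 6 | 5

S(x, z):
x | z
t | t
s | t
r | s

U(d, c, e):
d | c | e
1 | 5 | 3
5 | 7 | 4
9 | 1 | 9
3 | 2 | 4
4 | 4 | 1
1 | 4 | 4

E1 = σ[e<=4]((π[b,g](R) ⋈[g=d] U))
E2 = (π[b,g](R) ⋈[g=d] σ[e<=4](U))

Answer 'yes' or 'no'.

E1 stepwise |·|:
  R → 5
  π[b,g](R) → 5
  U → 6
  (π[b,g](R) ⋈[g=d] U) → 6
  σ[e<=4]((π[b,g](R) ⋈[g=d] U)) → 6
E2 stepwise |·|:
  R → 5
  π[b,g](R) → 5
  U → 6
  σ[e<=4](U) → 5
  (π[b,g](R) ⋈[g=d] σ[e<=4](U)) → 6

E1 and E2 produce the same multiset:
b | g | d | c | e
2 | 1 | 1 | 4 | 4
2 | 1 | 1 | 5 | 3
3 | 5 | 5 | 7 | 4
5 | 3 | 3 | 2 | 4
6 | 1 | 1 | 4 | 4
6 | 1 | 1 | 5 | 3

yes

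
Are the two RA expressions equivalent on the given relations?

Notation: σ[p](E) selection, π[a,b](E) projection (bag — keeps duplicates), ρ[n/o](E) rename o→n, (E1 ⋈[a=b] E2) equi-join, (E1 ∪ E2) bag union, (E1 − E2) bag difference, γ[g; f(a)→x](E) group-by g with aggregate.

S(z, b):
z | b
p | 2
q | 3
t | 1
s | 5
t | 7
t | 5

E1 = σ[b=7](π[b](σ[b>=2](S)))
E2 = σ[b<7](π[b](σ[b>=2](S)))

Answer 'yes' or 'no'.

E1 per-node cardinality:
  S → 6
  σ[b>=2](S) → 5
  π[b](σ[b>=2](S)) → 5
  σ[b=7](π[b](σ[b>=2](S))) → 1
E2 per-node cardinality:
  S → 6
  σ[b>=2](S) → 5
  π[b](σ[b>=2](S)) → 5
  σ[b<7](π[b](σ[b>=2](S))) → 4

E1 result:
b
7
E2 result:
b
2
3
5
5
Witness: (7,) appears 1× in E1 but 0× in E2.

no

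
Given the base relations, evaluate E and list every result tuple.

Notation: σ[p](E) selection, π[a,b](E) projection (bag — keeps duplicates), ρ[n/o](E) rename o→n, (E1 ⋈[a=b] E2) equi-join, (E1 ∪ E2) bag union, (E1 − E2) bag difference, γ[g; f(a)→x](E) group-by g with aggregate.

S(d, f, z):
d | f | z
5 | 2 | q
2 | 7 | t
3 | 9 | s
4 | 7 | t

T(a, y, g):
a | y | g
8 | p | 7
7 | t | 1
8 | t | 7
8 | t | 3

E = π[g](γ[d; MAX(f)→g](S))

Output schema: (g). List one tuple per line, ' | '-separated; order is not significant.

Row counts bottom-up:
  S → 4
  γ[d; MAX(f)→g](S) → 4
  π[g](γ[d; MAX(f)→g](S)) → 4

== RESULT ==
g
2
7
7
9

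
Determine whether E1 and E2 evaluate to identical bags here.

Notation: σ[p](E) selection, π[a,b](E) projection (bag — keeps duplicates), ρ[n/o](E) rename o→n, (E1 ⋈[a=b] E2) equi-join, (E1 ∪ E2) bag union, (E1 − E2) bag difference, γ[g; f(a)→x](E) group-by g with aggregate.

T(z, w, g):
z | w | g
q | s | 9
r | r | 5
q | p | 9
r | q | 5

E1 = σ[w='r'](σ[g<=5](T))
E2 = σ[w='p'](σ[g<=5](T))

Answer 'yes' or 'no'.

E1 row counts bottom-up:
  T → 4
  σ[g<=5](T) → 2
  σ[w='r'](σ[g<=5](T)) → 1
E2 row counts bottom-up:
  T → 4
  σ[g<=5](T) → 2
  σ[w='p'](σ[g<=5](T)) → 0

E1 result:
z | w | g
r | r | 5
E2 result:
z | w | g
(0 rows)
Witness: ('r', 'r', 5) appears 1× in E1 but 0× in E2.

no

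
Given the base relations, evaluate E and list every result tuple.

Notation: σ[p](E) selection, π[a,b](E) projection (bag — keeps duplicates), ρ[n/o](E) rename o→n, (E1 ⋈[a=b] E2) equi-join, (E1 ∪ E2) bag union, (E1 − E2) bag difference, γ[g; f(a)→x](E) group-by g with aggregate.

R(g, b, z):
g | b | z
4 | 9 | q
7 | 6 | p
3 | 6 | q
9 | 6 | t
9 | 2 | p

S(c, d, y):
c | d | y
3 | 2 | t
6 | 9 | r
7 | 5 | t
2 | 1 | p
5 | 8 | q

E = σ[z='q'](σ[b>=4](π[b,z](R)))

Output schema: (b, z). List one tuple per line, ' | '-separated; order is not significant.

Per-node cardinality:
  R → 5
  π[b,z](R) → 5
  σ[b>=4](π[b,z](R)) → 4
  σ[z='q'](σ[b>=4](π[b,z](R))) → 2

== RESULT ==
b | z
6 | q
9 | q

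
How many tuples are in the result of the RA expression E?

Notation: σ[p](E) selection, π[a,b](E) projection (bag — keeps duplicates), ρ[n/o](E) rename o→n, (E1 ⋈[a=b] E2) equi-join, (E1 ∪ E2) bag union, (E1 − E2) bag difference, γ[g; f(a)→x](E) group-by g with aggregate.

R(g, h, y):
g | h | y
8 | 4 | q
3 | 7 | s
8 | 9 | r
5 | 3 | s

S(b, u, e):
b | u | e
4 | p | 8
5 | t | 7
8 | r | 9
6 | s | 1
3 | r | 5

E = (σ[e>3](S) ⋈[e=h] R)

Per-node cardinality:
  S → 5
  σ[e>3](S) → 4
  R → 4
  (σ[e>3](S) ⋈[e=h] R) → 2

|E| = 2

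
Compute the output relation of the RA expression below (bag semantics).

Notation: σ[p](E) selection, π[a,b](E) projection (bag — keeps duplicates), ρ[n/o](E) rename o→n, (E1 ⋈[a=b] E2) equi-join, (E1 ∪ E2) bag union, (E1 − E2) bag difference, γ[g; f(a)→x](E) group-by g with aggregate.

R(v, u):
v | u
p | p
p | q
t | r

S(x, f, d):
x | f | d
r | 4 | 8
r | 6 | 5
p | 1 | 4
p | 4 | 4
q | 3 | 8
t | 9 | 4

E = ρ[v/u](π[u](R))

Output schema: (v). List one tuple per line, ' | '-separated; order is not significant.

Per-node cardinality:
  R → 3
  π[u](R) → 3
  ρ[v/u](π[u](R)) → 3

== RESULT ==
v
p
q
r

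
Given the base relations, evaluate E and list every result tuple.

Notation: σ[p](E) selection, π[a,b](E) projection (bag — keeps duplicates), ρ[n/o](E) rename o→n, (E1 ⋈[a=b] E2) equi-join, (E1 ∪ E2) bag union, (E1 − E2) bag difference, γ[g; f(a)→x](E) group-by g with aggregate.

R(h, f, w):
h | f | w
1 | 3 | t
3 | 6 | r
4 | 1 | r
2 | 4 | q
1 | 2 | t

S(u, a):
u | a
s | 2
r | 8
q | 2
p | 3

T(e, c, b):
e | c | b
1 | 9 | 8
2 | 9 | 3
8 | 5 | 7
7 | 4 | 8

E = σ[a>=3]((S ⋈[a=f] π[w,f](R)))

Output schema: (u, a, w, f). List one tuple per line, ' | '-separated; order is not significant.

Per-node cardinality:
  S → 4
  R → 5
  π[w,f](R) → 5
  (S ⋈[a=f] π[w,f](R)) → 3
  σ[a>=3]((S ⋈[a=f] π[w,f](R))) → 1

== RESULT ==
u | a | w | f
p | 3 | t | 3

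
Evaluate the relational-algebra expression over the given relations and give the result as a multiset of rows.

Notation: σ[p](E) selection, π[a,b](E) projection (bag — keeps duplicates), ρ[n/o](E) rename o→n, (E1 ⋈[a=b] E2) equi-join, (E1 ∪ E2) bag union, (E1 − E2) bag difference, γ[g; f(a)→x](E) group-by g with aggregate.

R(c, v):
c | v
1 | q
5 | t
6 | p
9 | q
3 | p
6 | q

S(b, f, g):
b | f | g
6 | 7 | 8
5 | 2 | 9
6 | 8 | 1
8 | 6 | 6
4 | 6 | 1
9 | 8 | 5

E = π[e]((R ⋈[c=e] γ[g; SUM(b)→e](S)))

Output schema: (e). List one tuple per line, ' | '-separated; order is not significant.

Per-node cardinality:
  R → 6
  S → 6
  γ[g; SUM(b)→e](S) → 5
  (R ⋈[c=e] γ[g; SUM(b)→e](S)) → 4
  π[e]((R ⋈[c=e] γ[g; SUM(b)→e](S))) → 4

== RESULT ==
e
5
6
6
9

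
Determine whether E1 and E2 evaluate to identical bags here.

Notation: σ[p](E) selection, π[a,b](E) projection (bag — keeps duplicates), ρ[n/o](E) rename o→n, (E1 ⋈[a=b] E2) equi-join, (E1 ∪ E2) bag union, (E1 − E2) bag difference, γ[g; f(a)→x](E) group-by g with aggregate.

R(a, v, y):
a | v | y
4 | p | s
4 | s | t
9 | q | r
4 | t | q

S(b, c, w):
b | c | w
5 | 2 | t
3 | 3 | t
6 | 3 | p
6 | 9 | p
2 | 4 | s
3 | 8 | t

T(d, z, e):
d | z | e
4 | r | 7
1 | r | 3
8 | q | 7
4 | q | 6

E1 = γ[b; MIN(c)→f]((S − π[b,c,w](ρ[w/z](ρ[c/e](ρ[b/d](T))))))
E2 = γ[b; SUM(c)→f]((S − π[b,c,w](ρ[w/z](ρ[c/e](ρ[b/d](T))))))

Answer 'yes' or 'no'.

E1 stepwise |·|:
  S → 6
  T → 4
  ρ[b/d](T) → 4
  ρ[c/e](ρ[b/d](T)) → 4
  ρ[w/z](ρ[c/e](ρ[b/d](T))) → 4
  π[b,c,w](ρ[w/z](ρ[c/e](ρ[b/d](T)))) → 4
  (S − π[b,c,w](ρ[w/z](ρ[c/e](ρ[b/d](T))))) → 6
  γ[b; MIN(c)→f]((S − π[b,c,w](ρ[w/z](ρ[c/e](ρ[b/d](T)))))) → 4
E2 stepwise |·|:
  S → 6
  T → 4
  ρ[b/d](T) → 4
  ρ[c/e](ρ[b/d](T)) → 4
  ρ[w/z](ρ[c/e](ρ[b/d](T))) → 4
  π[b,c,w](ρ[w/z](ρ[c/e](ρ[b/d](T)))) → 4
  (S − π[b,c,w](ρ[w/z](ρ[c/e](ρ[b/d](T))))) → 6
  γ[b; SUM(c)→f]((S − π[b,c,w](ρ[w/z](ρ[c/e](ρ[b/d](T)))))) → 4

E1 result:
b | f
2 | 4
3 | 3
5 | 2
6 | 3
E2 result:
b | f
2 | 4
3 | 11
5 | 2
6 | 12
Witness: (6, 12) appears 0× in E1 but 1× in E2.

no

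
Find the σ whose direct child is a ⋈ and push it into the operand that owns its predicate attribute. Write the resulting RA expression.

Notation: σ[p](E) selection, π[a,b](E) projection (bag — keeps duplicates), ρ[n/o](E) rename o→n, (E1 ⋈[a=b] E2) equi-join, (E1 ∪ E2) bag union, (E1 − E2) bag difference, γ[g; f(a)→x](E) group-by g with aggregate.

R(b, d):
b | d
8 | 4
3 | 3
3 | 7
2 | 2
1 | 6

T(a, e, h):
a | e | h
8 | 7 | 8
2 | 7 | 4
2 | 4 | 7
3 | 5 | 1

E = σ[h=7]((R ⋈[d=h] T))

σ filters on h, owned by the right side.
E' = (R ⋈[d=h] σ[h=7](T))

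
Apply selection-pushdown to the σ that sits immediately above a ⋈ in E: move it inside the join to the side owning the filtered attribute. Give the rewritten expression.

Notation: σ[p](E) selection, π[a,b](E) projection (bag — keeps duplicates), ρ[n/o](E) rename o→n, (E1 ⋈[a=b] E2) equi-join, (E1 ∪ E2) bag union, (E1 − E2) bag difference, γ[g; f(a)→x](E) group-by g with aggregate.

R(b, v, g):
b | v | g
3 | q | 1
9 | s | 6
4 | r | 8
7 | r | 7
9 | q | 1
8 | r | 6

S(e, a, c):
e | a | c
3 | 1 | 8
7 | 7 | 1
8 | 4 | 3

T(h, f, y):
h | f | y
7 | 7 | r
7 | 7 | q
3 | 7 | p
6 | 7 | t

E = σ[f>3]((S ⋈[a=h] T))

σ filters on f, owned by the right side.
E' = (S ⋈[a=h] σ[f>3](T))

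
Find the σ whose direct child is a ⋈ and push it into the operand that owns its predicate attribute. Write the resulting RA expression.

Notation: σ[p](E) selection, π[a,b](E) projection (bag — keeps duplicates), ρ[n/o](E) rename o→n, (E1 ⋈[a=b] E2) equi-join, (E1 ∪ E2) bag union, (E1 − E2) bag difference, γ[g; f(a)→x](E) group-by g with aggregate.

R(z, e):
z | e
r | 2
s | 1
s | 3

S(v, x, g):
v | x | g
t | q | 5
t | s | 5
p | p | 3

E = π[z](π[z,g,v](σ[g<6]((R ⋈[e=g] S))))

σ filters on g, owned by the right side.
E' = π[z](π[z,g,v]((R ⋈[e=g] σ[g<6](S))))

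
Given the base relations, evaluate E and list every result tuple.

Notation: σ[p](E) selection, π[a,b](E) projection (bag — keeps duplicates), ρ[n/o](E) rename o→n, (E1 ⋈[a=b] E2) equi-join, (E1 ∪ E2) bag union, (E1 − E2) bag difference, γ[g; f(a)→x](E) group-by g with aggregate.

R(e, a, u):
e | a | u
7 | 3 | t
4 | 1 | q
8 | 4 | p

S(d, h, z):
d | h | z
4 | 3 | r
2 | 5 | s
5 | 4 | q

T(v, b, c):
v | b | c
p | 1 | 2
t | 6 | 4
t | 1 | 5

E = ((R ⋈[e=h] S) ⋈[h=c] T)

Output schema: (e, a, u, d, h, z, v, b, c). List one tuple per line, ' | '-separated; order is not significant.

Stepwise |·|:
  R → 3
  S → 3
  (R ⋈[e=h] S) → 1
  T → 3
  ((R ⋈[e=h] S) ⋈[h=c] T) → 1

== RESULT ==
e | a | u | d | h | z | v | b | c
4 | 1 | q | 5 | 4 | q | t | 6 | 4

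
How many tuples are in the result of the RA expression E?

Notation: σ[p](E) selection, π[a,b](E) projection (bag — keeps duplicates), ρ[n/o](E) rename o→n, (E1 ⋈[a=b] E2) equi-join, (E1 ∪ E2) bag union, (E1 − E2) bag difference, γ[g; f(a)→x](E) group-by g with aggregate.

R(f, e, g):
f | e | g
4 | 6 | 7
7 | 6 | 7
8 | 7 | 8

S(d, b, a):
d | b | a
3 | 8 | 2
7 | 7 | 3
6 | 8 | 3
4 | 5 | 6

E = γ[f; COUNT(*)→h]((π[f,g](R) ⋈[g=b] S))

Row counts bottom-up:
  R → 3
  π[f,g](R) → 3
  S → 4
  (π[f,g](R) ⋈[g=b] S) → 4
  γ[f; COUNT(*)→h]((π[f,g](R) ⋈[g=b] S)) → 3

|E| = 3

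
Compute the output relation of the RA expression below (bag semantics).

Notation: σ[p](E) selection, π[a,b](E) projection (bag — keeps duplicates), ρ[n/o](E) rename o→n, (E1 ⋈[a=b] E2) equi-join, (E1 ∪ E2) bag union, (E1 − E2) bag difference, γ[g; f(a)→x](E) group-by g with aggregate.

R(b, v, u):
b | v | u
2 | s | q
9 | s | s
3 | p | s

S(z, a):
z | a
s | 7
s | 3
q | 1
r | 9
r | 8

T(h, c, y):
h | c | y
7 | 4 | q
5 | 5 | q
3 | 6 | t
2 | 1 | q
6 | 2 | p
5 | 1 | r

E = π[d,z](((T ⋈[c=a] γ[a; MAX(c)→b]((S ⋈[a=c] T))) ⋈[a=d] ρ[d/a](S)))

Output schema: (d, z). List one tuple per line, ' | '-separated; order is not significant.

Per-node cardinality:
  T → 6
  S → 5
  T → 6
  (S ⋈[a=c] T) → 2
  γ[a; MAX(c)→b]((S ⋈[a=c] T)) → 1
  (T ⋈[c=a] γ[a; MAX(c)→b]((S ⋈[a=c] T))) → 2
  S → 5
  ρ[d/a](S) → 5
  ((T ⋈[c=a] γ[a; MAX(c)→b]((S ⋈[a=c] T))) ⋈[a=d] ρ[d/a](S)) → 2
  π[d,z](((T ⋈[c=a] γ[a; MAX(c)→b]((S ⋈[a=c] T))) ⋈[a=d] ρ[d/a](S))) → 2

== RESULT ==
d | z
1 | q
1 | q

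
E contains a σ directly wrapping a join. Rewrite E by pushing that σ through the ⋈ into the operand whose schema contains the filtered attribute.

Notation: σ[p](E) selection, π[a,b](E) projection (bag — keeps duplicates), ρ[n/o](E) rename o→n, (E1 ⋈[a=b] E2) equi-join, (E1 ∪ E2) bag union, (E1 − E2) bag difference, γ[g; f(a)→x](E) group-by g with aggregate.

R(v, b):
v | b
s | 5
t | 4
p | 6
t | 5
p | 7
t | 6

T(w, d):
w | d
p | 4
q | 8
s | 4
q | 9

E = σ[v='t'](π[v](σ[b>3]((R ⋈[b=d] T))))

σ filters on b, owned by the left side.
E' = σ[v='t'](π[v]((σ[b>3](R) ⋈[b=d] T)))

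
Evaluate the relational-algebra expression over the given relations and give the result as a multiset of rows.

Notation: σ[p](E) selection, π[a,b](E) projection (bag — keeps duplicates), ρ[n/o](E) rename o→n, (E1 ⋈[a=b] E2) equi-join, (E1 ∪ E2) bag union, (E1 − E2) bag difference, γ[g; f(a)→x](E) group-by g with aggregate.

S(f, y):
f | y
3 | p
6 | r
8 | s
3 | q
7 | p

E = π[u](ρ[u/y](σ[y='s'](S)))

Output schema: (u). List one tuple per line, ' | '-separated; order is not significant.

Per-node cardinality:
  S → 5
  σ[y='s'](S) → 1
  ρ[u/y](σ[y='s'](S)) → 1
  π[u](ρ[u/y](σ[y='s'](S))) → 1

== RESULT ==
u
s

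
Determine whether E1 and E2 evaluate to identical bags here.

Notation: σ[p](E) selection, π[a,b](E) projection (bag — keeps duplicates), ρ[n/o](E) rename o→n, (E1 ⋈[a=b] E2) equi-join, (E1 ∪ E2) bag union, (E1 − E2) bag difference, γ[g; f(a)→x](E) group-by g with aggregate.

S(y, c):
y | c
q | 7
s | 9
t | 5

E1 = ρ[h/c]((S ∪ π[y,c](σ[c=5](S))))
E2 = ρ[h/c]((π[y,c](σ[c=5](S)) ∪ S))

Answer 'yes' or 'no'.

E1 row counts bottom-up:
  S → 3
  S → 3
  σ[c=5](S) → 1
  π[y,c](σ[c=5](S)) → 1
  (S ∪ π[y,c](σ[c=5](S))) → 4
  ρ[h/c]((S ∪ π[y,c](σ[c=5](S)))) → 4
E2 row counts bottom-up:
  S → 3
  σ[c=5](S) → 1
  π[y,c](σ[c=5](S)) → 1
  S → 3
  (π[y,c](σ[c=5](S)) ∪ S) → 4
  ρ[h/c]((π[y,c](σ[c=5](S)) ∪ S)) → 4

E1 and E2 produce the same multiset:
y | h
q | 7
s | 9
t | 5
t | 5

yes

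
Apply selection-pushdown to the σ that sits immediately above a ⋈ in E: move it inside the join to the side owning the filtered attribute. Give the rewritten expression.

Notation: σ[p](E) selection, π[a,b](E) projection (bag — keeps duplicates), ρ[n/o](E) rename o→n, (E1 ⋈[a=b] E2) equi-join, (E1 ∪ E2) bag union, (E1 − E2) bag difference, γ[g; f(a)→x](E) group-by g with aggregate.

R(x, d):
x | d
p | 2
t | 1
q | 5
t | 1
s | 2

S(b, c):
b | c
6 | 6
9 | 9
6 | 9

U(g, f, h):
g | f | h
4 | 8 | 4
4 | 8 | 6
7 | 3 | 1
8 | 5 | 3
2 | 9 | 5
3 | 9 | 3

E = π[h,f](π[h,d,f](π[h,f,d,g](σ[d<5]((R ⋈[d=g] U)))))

σ filters on d, owned by the left side.
E' = π[h,f](π[h,d,f](π[h,f,d,g]((σ[d<5](R) ⋈[d=g] U))))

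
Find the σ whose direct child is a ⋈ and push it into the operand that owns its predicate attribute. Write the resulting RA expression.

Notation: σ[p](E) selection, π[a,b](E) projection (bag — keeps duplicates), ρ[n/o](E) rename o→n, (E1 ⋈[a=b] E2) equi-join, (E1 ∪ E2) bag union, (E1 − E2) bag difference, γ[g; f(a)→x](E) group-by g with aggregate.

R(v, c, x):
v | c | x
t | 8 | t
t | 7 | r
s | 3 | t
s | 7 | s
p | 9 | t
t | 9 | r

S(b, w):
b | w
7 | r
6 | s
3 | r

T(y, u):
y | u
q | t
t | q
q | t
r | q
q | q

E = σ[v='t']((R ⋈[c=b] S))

σ filters on v, owned by the left side.
E' = (σ[v='t'](R) ⋈[c=b] S)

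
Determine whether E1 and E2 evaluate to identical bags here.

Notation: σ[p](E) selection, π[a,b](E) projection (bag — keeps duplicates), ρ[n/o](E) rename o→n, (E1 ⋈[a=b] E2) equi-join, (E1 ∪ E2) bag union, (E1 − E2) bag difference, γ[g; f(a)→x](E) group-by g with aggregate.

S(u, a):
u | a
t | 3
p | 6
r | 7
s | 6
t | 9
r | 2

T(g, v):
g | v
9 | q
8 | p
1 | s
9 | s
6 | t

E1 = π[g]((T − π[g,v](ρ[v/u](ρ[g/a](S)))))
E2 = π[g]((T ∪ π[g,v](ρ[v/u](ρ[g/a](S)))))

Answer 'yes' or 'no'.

E1 stepwise |·|:
  T → 5
  S → 6
  ρ[g/a](S) → 6
  ρ[v/u](ρ[g/a](S)) → 6
  π[g,v](ρ[v/u](ρ[g/a](S))) → 6
  (T − π[g,v](ρ[v/u](ρ[g/a](S)))) → 5
  π[g]((T − π[g,v](ρ[v/u](ρ[g/a](S))))) → 5
E2 stepwise |·|:
  T → 5
  S → 6
  ρ[g/a](S) → 6
  ρ[v/u](ρ[g/a](S)) → 6
  π[g,v](ρ[v/u](ρ[g/a](S))) → 6
  (T ∪ π[g,v](ρ[v/u](ρ[g/a](S)))) → 11
  π[g]((T ∪ π[g,v](ρ[v/u](ρ[g/a](S))))) → 11

E1 result:
g
1
6
8
9
9
E2 result:
g
1
2
3
6
6
6
7
8
9
9
9
Witness: (6,) appears 1× in E1 but 3× in E2.

no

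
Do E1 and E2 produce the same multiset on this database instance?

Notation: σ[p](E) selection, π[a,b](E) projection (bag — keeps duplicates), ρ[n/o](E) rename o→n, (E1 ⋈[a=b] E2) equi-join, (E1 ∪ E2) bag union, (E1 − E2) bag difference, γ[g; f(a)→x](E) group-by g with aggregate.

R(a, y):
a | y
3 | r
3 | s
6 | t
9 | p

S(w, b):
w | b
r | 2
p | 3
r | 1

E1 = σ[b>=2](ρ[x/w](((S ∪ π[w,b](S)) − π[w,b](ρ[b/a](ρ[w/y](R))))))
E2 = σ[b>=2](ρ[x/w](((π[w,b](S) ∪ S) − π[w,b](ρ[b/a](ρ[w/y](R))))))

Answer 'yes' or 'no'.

E1 row counts bottom-up:
  S → 3
  S → 3
  π[w,b](S) → 3
  (S ∪ π[w,b](S)) → 6
  R → 4
  ρ[w/y](R) → 4
  ρ[b/a](ρ[w/y](R)) → 4
  π[w,b](ρ[b/a](ρ[w/y](R))) → 4
  ((S ∪ π[w,b](S)) − π[w,b](ρ[b/a](ρ[w/y](R)))) → 6
  ρ[x/w](((S ∪ π[w,b](S)) − π[w,b](ρ[b/a](ρ[w/y](R))))) → 6
  σ[b>=2](ρ[x/w](((S ∪ π[w,b](S)) − π[w,b](ρ[b/a](ρ[w/y](R)))))) → 4
E2 row counts bottom-up:
  S → 3
  π[w,b](S) → 3
  S → 3
  (π[w,b](S) ∪ S) → 6
  R → 4
  ρ[w/y](R) → 4
  ρ[b/a](ρ[w/y](R)) → 4
  π[w,b](ρ[b/a](ρ[w/y](R))) → 4
  ((π[w,b](S) ∪ S) − π[w,b](ρ[b/a](ρ[w/y](R)))) → 6
  ρ[x/w](((π[w,b](S) ∪ S) − π[w,b](ρ[b/a](ρ[w/y](R))))) → 6
  σ[b>=2](ρ[x/w](((π[w,b](S) ∪ S) − π[w,b](ρ[b/a](ρ[w/y](R)))))) → 4

E1 and E2 produce the same multiset:
x | b
p | 3
p | 3
r | 2
r | 2

yes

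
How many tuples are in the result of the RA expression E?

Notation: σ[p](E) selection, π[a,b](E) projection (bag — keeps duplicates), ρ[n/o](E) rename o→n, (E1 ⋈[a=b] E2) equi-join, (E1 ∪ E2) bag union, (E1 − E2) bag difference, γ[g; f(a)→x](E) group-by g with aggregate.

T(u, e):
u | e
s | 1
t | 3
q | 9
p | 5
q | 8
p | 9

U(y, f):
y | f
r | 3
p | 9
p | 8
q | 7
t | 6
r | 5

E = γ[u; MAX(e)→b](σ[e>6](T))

Subexpression sizes:
  T → 6
  σ[e>6](T) → 3
  γ[u; MAX(e)→b](σ[e>6](T)) → 2

|E| = 2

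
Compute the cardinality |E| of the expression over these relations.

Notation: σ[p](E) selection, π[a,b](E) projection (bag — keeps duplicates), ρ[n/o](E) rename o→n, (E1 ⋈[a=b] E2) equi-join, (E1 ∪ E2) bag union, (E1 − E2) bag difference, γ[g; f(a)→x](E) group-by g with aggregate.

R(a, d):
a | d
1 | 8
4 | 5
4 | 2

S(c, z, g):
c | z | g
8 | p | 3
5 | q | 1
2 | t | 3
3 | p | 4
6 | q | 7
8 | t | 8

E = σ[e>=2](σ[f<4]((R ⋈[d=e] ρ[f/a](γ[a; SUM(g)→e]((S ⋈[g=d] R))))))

Row counts bottom-up:
  R → 3
  S → 6
  R → 3
  (S ⋈[g=d] R) → 1
  γ[a; SUM(g)→e]((S ⋈[g=d] R)) → 1
  ρ[f/a](γ[a; SUM(g)→e]((S ⋈[g=d] R))) → 1
  (R ⋈[d=e] ρ[f/a](γ[a; SUM(g)→e]((S ⋈[g=d] R)))) → 1
  σ[f<4]((R ⋈[d=e] ρ[f/a](γ[a; SUM(g)→e]((S ⋈[g=d] R))))) → 1
  σ[e>=2](σ[f<4]((R ⋈[d=e] ρ[f/a](γ[a; SUM(g)→e]((S ⋈[g=d] R)))))) → 1

|E| = 1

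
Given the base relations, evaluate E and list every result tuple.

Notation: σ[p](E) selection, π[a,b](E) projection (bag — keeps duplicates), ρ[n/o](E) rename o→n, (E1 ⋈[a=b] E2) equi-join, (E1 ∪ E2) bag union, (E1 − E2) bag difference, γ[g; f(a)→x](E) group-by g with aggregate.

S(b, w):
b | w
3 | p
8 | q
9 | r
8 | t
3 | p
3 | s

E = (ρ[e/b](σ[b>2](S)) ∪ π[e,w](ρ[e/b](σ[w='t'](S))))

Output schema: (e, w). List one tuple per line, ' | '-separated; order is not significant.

Per-node cardinality:
  S → 6
  σ[b>2](S) → 6
  ρ[e/b](σ[b>2](S)) → 6
  S → 6
  σ[w='t'](S) → 1
  ρ[e/b](σ[w='t'](S)) → 1
  π[e,w](ρ[e/b](σ[w='t'](S))) → 1
  (ρ[e/b](σ[b>2](S)) ∪ π[e,w](ρ[e/b](σ[w='t'](S)))) → 7

== RESULT ==
e | w
3 | p
3 | p
3 | s
8 | q
8 | t
8 | t
9 | r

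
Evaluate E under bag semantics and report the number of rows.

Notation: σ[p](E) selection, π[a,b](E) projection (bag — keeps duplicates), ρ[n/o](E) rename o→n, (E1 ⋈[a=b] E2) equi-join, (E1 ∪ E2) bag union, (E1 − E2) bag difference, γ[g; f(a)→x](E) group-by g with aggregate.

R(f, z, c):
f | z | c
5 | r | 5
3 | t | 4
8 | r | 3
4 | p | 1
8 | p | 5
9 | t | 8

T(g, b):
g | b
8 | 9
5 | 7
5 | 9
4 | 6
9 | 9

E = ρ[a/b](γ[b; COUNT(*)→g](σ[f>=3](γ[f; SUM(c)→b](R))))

Stepwise |·|:
  R → 6
  γ[f; SUM(c)→b](R) → 5
  σ[f>=3](γ[f; SUM(c)→b](R)) → 5
  γ[b; COUNT(*)→g](σ[f>=3](γ[f; SUM(c)→b](R))) → 4
  ρ[a/b](γ[b; COUNT(*)→g](σ[f>=3](γ[f; SUM(c)→b](R)))) → 4

|E| = 4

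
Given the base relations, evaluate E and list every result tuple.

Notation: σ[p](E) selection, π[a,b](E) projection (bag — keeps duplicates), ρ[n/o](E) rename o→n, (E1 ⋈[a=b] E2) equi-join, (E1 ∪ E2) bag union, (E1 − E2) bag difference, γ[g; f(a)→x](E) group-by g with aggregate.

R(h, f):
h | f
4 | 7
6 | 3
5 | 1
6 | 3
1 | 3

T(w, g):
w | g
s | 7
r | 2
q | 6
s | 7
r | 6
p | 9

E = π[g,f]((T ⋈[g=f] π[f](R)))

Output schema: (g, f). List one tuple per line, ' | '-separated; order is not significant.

Stepwise |·|:
  T → 6
  R → 5
  π[f](R) → 5
  (T ⋈[g=f] π[f](R)) → 2
  π[g,f]((T ⋈[g=f] π[f](R))) → 2

== RESULT ==
g | f
7 | 7
7 | 7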